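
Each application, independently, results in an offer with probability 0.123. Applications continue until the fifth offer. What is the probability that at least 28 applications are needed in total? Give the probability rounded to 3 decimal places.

0.767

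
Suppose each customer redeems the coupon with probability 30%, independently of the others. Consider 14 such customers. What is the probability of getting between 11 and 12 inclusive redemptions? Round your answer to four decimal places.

X ~ Binomial(14, 0.30); P(11 ≤ X ≤ 12) = Σ C(14,k) p^k (1−p)^(14−k) over k:
  k=11: C(14,11)·0.30^11·0.70^3 = 0.000221
  k=12: C(14,12)·0.30^12·0.70^2 = 0.000024
Total = 0.000245

0.0002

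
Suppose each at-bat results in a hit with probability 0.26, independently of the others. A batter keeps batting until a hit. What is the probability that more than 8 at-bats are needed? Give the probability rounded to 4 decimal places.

0.0899

Y = number of at-bats to the first success; geometric, p = 0.26.
P(Y > 8) = P(first 8 all fail) = (1−p)^8 = 0.089919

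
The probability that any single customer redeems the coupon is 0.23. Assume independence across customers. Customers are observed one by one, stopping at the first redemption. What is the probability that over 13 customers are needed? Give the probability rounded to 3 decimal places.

0.033

Y = number of customers to the first success; geometric, p = 0.23.
P(Y > 13) = P(first 13 all fail) = (1−p)^13 = 0.03345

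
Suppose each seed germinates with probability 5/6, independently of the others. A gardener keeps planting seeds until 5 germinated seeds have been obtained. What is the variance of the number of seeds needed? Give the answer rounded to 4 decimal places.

1.2000

Y = total seeds until the fifth success; negative binomial with r=5, p=0.833333.
Var(Y) = r(1−p)/p² = 5·0.166667 / 0.833333² = 1.200000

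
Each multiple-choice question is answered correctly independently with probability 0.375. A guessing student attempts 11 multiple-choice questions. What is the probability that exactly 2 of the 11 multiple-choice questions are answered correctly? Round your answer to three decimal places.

X ~ Binomial(n=11, p=0.375).
P(X=2) = C(11,2) · p^2 · (1−p)^9
= 55 · 0.14062 · 0.014552 = 0.11255

0.113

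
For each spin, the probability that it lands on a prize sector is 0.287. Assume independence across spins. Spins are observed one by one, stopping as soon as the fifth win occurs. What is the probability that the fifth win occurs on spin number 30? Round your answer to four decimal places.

Y = trial on which the fifth success occurs; negative binomial, r=5, p=0.287.
P(Y=30) = C(29,4) · p^5 · (1−p)^25
= 23751 · 0.0019472 · 0.00021244 = 0.009825

0.0098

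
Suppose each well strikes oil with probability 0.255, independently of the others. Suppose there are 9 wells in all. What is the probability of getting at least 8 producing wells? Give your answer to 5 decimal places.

X ~ Binomial(9, 0.255); P(X ≥ 8) = Σ C(9,k) p^k (1−p)^(9−k) over k:
  k=8: C(9,8)·0.255^8·0.745^1 = 0.0001199
  k=9: C(9,9)·0.255^9·0.745^0 = 0.0000046
Total = 0.0001244

0.00012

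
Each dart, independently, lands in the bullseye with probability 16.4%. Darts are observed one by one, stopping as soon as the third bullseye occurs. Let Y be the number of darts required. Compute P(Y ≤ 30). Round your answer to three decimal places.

0.890

Finishing within 30 darts ⇔ at least 3 successes in the first 30. With X ~ Binomial(30, 0.164), P(Y ≤ 30) = 1 − P(X ≤ 2).
  k=0: C(30,0)·0.164^0·0.836^30 = 0.00464
  k=1: C(30,1)·0.164^1·0.836^29 = 0.02729
  k=2: C(30,2)·0.164^2·0.836^28 = 0.07762
1 − 0.10954 = 0.89046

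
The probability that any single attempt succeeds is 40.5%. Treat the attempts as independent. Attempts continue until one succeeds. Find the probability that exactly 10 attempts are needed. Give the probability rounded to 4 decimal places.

0.0038

Geometric (trials to first success), p = 0.405.
P(Y = 10) = (1−p)^9 · p = 0.0093466 · 0.405 = 0.003785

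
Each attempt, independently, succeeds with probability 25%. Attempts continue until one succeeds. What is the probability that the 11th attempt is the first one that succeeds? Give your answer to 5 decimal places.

0.01408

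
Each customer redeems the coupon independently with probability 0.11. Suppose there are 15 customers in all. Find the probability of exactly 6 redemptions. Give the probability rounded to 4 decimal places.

0.0031

X ~ Binomial(n=15, p=0.11).
P(X=6) = C(15,6) · p^6 · (1−p)^9
= 5005 · 1.7716e-06 · 0.35036 = 0.003106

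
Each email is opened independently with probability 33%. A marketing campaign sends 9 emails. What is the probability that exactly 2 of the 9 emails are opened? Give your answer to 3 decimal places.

X ~ Binomial(n=9, p=0.33).
P(X=2) = C(9,2) · p^2 · (1−p)^7
= 36 · 0.1089 · 0.060607 = 0.23760

0.238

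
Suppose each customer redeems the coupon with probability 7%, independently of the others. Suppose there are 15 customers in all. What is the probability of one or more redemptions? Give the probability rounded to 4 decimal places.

0.6633

P(at least one) = 1 − P(none) = 1 − (1 − 0.07)^15
= 1 − 0.336701 = 0.663299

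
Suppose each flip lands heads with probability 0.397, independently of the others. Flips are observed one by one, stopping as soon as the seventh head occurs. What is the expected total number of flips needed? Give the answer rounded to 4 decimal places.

17.6322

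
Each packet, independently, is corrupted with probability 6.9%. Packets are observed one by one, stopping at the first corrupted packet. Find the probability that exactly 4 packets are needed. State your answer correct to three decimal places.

Geometric (trials to first success), p = 0.069.
P(Y = 4) = (1−p)^3 · p = 0.80695 · 0.069 = 0.05568

0.056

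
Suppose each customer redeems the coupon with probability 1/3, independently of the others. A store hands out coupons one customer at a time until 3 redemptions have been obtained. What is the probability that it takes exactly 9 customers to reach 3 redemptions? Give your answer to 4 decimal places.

0.0910

Y = trial on which the third success occurs; negative binomial, r=3, p=0.333333.
P(Y=9) = C(8,2) · p^3 · (1−p)^6
= 28 · 0.037037 · 0.087791 = 0.091043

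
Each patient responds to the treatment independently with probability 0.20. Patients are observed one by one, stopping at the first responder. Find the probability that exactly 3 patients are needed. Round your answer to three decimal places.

0.128

Geometric (trials to first success), p = 0.20.
P(Y = 3) = (1−p)^2 · p = 0.64 · 0.20 = 0.12800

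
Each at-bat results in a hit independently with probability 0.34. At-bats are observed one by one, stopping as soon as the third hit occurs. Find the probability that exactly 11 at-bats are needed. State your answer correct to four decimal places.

Y = trial on which the third success occurs; negative binomial, r=3, p=0.34.
P(Y=11) = C(10,2) · p^3 · (1−p)^8
= 45 · 0.039304 · 0.036004 = 0.063680

0.0637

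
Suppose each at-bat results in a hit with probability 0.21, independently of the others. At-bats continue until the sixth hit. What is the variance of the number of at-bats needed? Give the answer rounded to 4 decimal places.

Y = total at-bats until the sixth success; negative binomial with r=6, p=0.21.
Var(Y) = r(1−p)/p² = 6·0.79 / 0.21² = 107.482993

107.4830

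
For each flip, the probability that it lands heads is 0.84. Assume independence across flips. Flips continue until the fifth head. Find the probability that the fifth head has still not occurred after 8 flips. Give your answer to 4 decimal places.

0.0267

Needing more than 8 flips ⇔ fewer than 5 successes in the first 8. With X ~ Binomial(8, 0.84), P(Y > 8) = P(X ≤ 4).
  k=0: C(8,0)·0.84^0·0.16^8 = 0.000000
  k=1: C(8,1)·0.84^1·0.16^7 = 0.000018
  k=2: C(8,2)·0.84^2·0.16^6 = 0.000331
  k=3: C(8,3)·0.84^3·0.16^5 = 0.003480
  k=4: C(8,4)·0.84^4·0.16^4 = 0.022840
P(X ≤ 4) = 0.026670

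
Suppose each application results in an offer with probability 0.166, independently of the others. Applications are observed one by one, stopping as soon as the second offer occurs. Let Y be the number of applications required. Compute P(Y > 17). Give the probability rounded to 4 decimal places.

Needing more than 17 applications ⇔ fewer than 2 successes in the first 17. With X ~ Binomial(17, 0.166), P(Y > 17) = P(X ≤ 1).
  k=0: C(17,0)·0.166^0·0.834^17 = 0.045690
  k=1: C(17,1)·0.166^1·0.834^16 = 0.154602
P(X ≤ 1) = 0.200292

0.2003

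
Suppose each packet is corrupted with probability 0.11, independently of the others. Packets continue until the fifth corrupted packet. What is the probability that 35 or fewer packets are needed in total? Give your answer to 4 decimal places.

Finishing within 35 packets ⇔ at least 5 successes in the first 35. With X ~ Binomial(35, 0.11), P(Y ≤ 35) = 1 − P(X ≤ 4).
  k=0: C(35,0)·0.11^0·0.89^35 = 0.016930
  k=1: C(35,1)·0.11^1·0.89^34 = 0.073235
  k=2: C(35,2)·0.11^2·0.89^33 = 0.153877
  k=3: C(35,3)·0.11^3·0.89^32 = 0.209203
  k=4: C(35,4)·0.11^4·0.89^31 = 0.206852
1 − 0.660097 = 0.339903

0.3399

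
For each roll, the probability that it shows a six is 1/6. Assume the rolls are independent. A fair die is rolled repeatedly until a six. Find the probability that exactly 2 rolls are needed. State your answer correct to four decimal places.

0.1389

Geometric (trials to first success), p = 0.166667.
P(Y = 2) = (1−p)^1 · p = 0.83333 · 0.166667 = 0.138889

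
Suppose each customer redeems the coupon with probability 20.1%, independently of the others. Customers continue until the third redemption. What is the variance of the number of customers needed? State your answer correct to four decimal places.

59.3302

Y = total customers until the third success; negative binomial with r=3, p=0.201.
Var(Y) = r(1−p)/p² = 3·0.799 / 0.201² = 59.330215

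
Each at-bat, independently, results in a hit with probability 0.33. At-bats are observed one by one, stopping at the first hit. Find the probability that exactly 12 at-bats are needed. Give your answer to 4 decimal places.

Geometric (trials to first success), p = 0.33.
P(Y = 12) = (1−p)^11 · p = 0.012213 · 0.33 = 0.004030

0.0040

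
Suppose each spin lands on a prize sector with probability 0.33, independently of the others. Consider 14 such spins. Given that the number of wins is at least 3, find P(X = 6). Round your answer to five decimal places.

X ~ Binomial(14, 0.33). Want P(X=6 | X≥3) = P(X=6) / P(X≥3).
P(X=6) = C(14,6)·0.33^6·0.67^8 = 0.1574843
P(X≥3) = 1 − 0.0036732 − 0.0253288 − 0.0810899 = 0.8899081
Ratio = 0.1574843 / 0.8899081 = 0.1769670

0.17697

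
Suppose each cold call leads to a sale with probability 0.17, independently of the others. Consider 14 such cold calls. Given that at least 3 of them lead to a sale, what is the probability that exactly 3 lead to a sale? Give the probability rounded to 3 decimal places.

X ~ Binomial(14, 0.17). Want P(X=3 | X≥3) = P(X=3) / P(X≥3).
P(X=3) = C(14,3)·0.17^3·0.83^11 = 0.23031
P(X≥3) = 1 − 0.07364 − 0.21115 − 0.28111 = 0.43410
Ratio = 0.23031 / 0.43410 = 0.53054

0.531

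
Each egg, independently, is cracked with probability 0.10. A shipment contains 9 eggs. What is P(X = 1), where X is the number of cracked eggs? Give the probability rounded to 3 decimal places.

X ~ Binomial(n=9, p=0.10).
P(X=1) = C(9,1) · p^1 · (1−p)^8
= 9 · 0.1 · 0.43047 = 0.38742

0.387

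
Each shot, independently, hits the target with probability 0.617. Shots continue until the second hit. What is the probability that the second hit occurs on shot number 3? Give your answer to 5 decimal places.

0.29161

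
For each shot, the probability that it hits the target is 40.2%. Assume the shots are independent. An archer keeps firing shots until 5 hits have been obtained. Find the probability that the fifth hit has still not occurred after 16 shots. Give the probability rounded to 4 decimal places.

0.1625

Needing more than 16 shots ⇔ fewer than 5 successes in the first 16. With X ~ Binomial(16, 0.402), P(Y > 16) = P(X ≤ 4).
  k=0: C(16,0)·0.402^0·0.598^16 = 0.000267
  k=1: C(16,1)·0.402^1·0.598^15 = 0.002876
  k=2: C(16,2)·0.402^2·0.598^14 = 0.014503
  k=3: C(16,3)·0.402^3·0.598^13 = 0.045497
  k=4: C(16,4)·0.402^4·0.598^12 = 0.099401
P(X ≤ 4) = 0.162544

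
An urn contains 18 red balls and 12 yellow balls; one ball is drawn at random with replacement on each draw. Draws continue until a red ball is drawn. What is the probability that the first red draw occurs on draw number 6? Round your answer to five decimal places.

Geometric (trials to first success), p = 0.60.
P(Y = 6) = (1−p)^5 · p = 0.01024 · 0.60 = 0.0061440

0.00614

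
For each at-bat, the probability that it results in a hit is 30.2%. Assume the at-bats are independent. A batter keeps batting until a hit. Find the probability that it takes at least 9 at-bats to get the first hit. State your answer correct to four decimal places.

0.0563

Y = number of at-bats to the first success; geometric, p = 0.302.
P(Y > 8) = P(first 8 all fail) = (1−p)^8 = 0.056343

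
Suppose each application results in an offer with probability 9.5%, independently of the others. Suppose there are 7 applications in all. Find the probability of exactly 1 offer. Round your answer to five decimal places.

X ~ Binomial(n=7, p=0.095).
P(X=1) = C(7,1) · p^1 · (1−p)^6
= 7 · 0.095 · 0.5494 = 0.3653534

0.36535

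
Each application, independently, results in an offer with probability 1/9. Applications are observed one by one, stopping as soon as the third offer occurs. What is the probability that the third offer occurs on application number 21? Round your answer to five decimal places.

0.03128

Y = trial on which the third success occurs; negative binomial, r=3, p=0.111111.
P(Y=21) = C(20,2) · p^3 · (1−p)^18
= 190 · 0.0013717 · 0.12002 = 0.0312810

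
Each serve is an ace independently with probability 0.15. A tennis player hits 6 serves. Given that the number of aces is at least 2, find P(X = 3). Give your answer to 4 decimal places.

0.1855

X ~ Binomial(6, 0.15). Want P(X=3 | X≥2) = P(X=3) / P(X≥2).
P(X=3) = C(6,3)·0.15^3·0.85^3 = 0.041453
P(X≥2) = 1 − 0.377150 − 0.399335 = 0.223516
Ratio = 0.041453 / 0.223516 = 0.185461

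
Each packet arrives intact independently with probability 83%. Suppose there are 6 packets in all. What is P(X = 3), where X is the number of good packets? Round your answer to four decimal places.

0.0562

X ~ Binomial(n=6, p=0.83).
P(X=3) = C(6,3) · p^3 · (1−p)^3
= 20 · 0.57179 · 0.004913 = 0.056184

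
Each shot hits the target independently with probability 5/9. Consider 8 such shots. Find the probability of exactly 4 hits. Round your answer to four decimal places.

X ~ Binomial(n=8, p=0.555556).
P(X=4) = C(8,4) · p^4 · (1−p)^4
= 70 · 0.09526 · 0.039018 = 0.260182

0.2602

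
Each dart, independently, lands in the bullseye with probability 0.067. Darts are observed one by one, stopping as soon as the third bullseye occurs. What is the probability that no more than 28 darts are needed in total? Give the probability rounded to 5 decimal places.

Finishing within 28 darts ⇔ at least 3 successes in the first 28. With X ~ Binomial(28, 0.067), P(Y ≤ 28) = 1 − P(X ≤ 2).
  k=0: C(28,0)·0.067^0·0.933^28 = 0.1434452
  k=1: C(28,1)·0.067^1·0.933^27 = 0.2884279
  k=2: C(28,2)·0.067^2·0.933^26 = 0.2796174
1 − 0.7114904 = 0.2885096

0.28851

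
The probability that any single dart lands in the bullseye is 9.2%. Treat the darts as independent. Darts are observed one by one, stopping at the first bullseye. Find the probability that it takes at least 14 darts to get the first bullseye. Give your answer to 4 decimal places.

Y = number of darts to the first success; geometric, p = 0.092.
P(Y > 13) = P(first 13 all fail) = (1−p)^13 = 0.285178

0.2852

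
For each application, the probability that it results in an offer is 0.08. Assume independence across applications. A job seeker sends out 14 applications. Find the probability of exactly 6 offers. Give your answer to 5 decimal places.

X ~ Binomial(n=14, p=0.08).
P(X=6) = C(14,6) · p^6 · (1−p)^8
= 3003 · 2.6214e-07 · 0.51322 = 0.0004040

0.00040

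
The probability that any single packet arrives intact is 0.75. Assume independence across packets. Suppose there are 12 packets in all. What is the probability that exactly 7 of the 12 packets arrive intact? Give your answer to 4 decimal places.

X ~ Binomial(n=12, p=0.75).
P(X=7) = C(12,7) · p^7 · (1−p)^5
= 792 · 0.13348 · 0.00097656 = 0.103241

0.1032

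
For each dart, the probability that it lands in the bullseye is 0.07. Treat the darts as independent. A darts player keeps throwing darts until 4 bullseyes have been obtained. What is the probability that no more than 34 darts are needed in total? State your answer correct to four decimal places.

Finishing within 34 darts ⇔ at least 4 successes in the first 34. With X ~ Binomial(34, 0.07), P(Y ≤ 34) = 1 − P(X ≤ 3).
  k=0: C(34,0)·0.07^0·0.93^34 = 0.084805
  k=1: C(34,1)·0.07^1·0.93^33 = 0.217027
  k=2: C(34,2)·0.07^2·0.93^32 = 0.269534
  k=3: C(34,3)·0.07^3·0.93^31 = 0.216400
1 − 0.787766 = 0.212234

0.2122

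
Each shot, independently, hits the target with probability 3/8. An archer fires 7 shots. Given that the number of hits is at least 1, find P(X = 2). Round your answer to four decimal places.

X ~ Binomial(7, 0.375). Want P(X=2 | X≥1) = P(X=2) / P(X≥1).
P(X=2) = C(7,2)·0.375^2·0.625^5 = 0.281632
P(X≥1) = 1 − 0.037253 = 0.962747
Ratio = 0.281632 / 0.962747 = 0.292530

0.2925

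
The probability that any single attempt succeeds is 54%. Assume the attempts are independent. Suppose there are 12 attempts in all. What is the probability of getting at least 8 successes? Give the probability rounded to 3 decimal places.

0.280

X ~ Binomial(12, 0.54); P(X ≥ 8) = Σ C(12,k) p^k (1−p)^(12−k) over k:
  k=8: C(12,8)·0.54^8·0.46^4 = 0.16025
  k=9: C(12,9)·0.54^9·0.46^3 = 0.08361
  k=10: C(12,10)·0.54^10·0.46^2 = 0.02944
  k=11: C(12,11)·0.54^11·0.46^1 = 0.00628
  k=12: C(12,12)·0.54^12·0.46^0 = 0.00061
Total = 0.28020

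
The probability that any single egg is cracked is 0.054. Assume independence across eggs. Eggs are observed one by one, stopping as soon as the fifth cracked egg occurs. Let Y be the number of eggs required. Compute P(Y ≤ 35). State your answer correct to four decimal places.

Finishing within 35 eggs ⇔ at least 5 successes in the first 35. With X ~ Binomial(35, 0.054), P(Y ≤ 35) = 1 − P(X ≤ 4).
  k=0: C(35,0)·0.054^0·0.946^35 = 0.143281
  k=1: C(35,1)·0.054^1·0.946^34 = 0.286260
  k=2: C(35,2)·0.054^2·0.946^33 = 0.277787
  k=3: C(35,3)·0.054^3·0.946^32 = 0.174424
  k=4: C(35,4)·0.054^4·0.946^31 = 0.079653
1 − 0.961405 = 0.038595

0.0386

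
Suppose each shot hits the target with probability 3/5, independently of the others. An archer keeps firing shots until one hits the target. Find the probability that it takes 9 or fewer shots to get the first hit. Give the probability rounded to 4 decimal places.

0.9997

Y = number of shots to the first success; geometric, p = 0.60.
P(Y ≤ 9) = 1 − (1−p)^9 = 1 − 0.000262 = 0.999738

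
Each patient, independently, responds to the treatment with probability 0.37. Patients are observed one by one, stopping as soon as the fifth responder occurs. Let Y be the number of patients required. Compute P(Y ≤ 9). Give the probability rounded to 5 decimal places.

Finishing within 9 patients ⇔ at least 5 successes in the first 9. With X ~ Binomial(9, 0.37), P(Y ≤ 9) = 1 − P(X ≤ 4).
  k=0: C(9,0)·0.37^0·0.63^9 = 0.0156338
  k=1: C(9,1)·0.37^1·0.63^8 = 0.0826359
  k=2: C(9,2)·0.37^2·0.63^7 = 0.1941287
  k=3: C(9,3)·0.37^3·0.63^6 = 0.2660282
  k=4: C(9,4)·0.37^4·0.63^5 = 0.2343582
1 − 0.7927849 = 0.2072151

0.20722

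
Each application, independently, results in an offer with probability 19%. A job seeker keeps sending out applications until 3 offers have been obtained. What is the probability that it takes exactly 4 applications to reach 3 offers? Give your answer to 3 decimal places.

0.017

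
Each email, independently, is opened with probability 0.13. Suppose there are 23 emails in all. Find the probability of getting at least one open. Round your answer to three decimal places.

P(at least one) = 1 − P(none) = 1 − (1 − 0.13)^23
= 1 − 0.04064 = 0.95936

0.959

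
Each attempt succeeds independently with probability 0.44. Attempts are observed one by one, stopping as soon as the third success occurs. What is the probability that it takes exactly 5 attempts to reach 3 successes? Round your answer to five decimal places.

Y = trial on which the third success occurs; negative binomial, r=3, p=0.44.
P(Y=5) = C(4,2) · p^3 · (1−p)^2
= 6 · 0.085184 · 0.3136 = 0.1602822

0.16028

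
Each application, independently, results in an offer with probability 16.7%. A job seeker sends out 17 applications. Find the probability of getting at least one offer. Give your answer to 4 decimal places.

P(at least one) = 1 − P(none) = 1 − (1 − 0.167)^17
= 1 − 0.044768 = 0.955232

0.9552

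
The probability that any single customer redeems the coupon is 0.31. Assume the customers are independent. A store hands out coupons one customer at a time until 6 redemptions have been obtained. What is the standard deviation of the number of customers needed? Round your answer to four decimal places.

6.5635

Y = total customers until the sixth success; negative binomial with r=6, p=0.31.
SD(Y) = √[r(1−p)/p²] = √(43.080125) = 6.563545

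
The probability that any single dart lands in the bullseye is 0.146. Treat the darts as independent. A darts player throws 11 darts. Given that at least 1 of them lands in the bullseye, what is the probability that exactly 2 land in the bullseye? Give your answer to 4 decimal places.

X ~ Binomial(11, 0.146). Want P(X=2 | X≥1) = P(X=2) / P(X≥1).
P(X=2) = C(11,2)·0.146^2·0.854^9 = 0.283263
P(X≥1) = 1 − 0.176212 = 0.823788
Ratio = 0.283263 / 0.823788 = 0.343854

0.3439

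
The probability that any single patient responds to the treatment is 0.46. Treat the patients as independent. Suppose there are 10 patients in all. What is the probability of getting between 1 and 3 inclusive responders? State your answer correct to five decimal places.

X ~ Binomial(10, 0.46); P(1 ≤ X ≤ 3) = Σ C(10,k) p^k (1−p)^(10−k) over k:
  k=1: C(10,1)·0.46^1·0.54^9 = 0.0179598
  k=2: C(10,2)·0.46^2·0.54^8 = 0.0688459
  k=3: C(10,3)·0.46^3·0.54^7 = 0.1563907
Total = 0.2431965

0.24320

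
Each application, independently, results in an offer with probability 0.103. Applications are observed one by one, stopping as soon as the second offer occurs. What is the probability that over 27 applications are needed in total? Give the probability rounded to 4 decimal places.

0.2179

Needing more than 27 applications ⇔ fewer than 2 successes in the first 27. With X ~ Binomial(27, 0.103), P(Y > 27) = P(X ≤ 1).
  k=0: C(27,0)·0.103^0·0.897^27 = 0.053137
  k=1: C(27,1)·0.103^1·0.897^26 = 0.164742
P(X ≤ 1) = 0.217879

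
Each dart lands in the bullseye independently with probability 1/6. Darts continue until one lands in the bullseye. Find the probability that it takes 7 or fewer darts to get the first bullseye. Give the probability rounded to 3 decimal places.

0.721

Y = number of darts to the first success; geometric, p = 0.166667.
P(Y ≤ 7) = 1 − (1−p)^7 = 1 − 0.27908 = 0.72092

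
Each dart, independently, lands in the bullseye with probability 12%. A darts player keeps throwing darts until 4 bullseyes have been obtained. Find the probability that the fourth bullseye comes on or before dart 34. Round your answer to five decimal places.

0.59529

Finishing within 34 darts ⇔ at least 4 successes in the first 34. With X ~ Binomial(34, 0.12), P(Y ≤ 34) = 1 − P(X ≤ 3).
  k=0: C(34,0)·0.12^0·0.88^34 = 0.0129542
  k=1: C(34,1)·0.12^1·0.88^33 = 0.0600604
  k=2: C(34,2)·0.12^2·0.88^32 = 0.1351359
  k=3: C(34,3)·0.12^3·0.88^31 = 0.1965614
1 − 0.4047119 = 0.5952881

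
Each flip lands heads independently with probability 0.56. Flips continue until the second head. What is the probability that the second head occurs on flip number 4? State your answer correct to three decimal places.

Y = trial on which the second success occurs; negative binomial, r=2, p=0.56.
P(Y=4) = C(3,1) · p^2 · (1−p)^2
= 3 · 0.3136 · 0.1936 = 0.18214

0.182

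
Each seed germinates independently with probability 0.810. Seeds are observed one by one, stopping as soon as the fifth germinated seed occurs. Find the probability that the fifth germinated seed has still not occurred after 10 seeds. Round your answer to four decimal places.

0.0049

Needing more than 10 seeds ⇔ fewer than 5 successes in the first 10. With X ~ Binomial(10, 0.81), P(Y > 10) = P(X ≤ 4).
  k=0: C(10,0)·0.81^0·0.19^10 = 0.000000
  k=1: C(10,1)·0.81^1·0.19^9 = 0.000003
  k=2: C(10,2)·0.81^2·0.19^8 = 0.000050
  k=3: C(10,3)·0.81^3·0.19^7 = 0.000570
  k=4: C(10,4)·0.81^4·0.19^6 = 0.004253
P(X ≤ 4) = 0.004876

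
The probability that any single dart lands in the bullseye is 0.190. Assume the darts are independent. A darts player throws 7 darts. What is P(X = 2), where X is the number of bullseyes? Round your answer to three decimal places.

0.264

X ~ Binomial(n=7, p=0.19).
P(X=2) = C(7,2) · p^2 · (1−p)^5
= 21 · 0.0361 · 0.34868 = 0.26433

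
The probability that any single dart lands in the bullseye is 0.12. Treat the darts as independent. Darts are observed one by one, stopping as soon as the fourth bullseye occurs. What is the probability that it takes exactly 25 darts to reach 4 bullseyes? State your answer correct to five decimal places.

0.02865

Y = trial on which the fourth success occurs; negative binomial, r=4, p=0.12.
P(Y=25) = C(24,3) · p^4 · (1−p)^21
= 2024 · 0.00020736 · 0.068255 = 0.0286465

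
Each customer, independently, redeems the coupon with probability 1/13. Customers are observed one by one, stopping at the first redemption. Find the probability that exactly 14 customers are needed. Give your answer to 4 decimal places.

0.0272

Geometric (trials to first success), p = 0.076923.
P(Y = 14) = (1−p)^13 · p = 0.35326 · 0.076923 = 0.027174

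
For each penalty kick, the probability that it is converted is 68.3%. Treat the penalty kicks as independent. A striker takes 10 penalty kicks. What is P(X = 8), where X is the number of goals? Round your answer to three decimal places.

0.214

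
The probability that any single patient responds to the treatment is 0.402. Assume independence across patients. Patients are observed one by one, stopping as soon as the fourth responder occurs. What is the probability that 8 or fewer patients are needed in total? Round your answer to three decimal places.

0.411

Finishing within 8 patients ⇔ at least 4 successes in the first 8. With X ~ Binomial(8, 0.402), P(Y ≤ 8) = 1 − P(X ≤ 3).
  k=0: C(8,0)·0.402^0·0.598^8 = 0.01635
  k=1: C(8,1)·0.402^1·0.598^7 = 0.08795
  k=2: C(8,2)·0.402^2·0.598^6 = 0.20693
  k=3: C(8,3)·0.402^3·0.598^5 = 0.27821
1 − 0.58944 = 0.41056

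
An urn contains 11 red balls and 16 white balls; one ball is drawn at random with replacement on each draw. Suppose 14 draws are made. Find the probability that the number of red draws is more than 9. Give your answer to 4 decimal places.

0.0202

X ~ Binomial(14, 0.407407); P(X ≥ 10) = Σ C(14,k) p^k (1−p)^(14−k) over k:
  k=10: C(14,10)·0.407407^10·0.592593^4 = 0.015551
  k=11: C(14,11)·0.407407^11·0.592593^3 = 0.003888
  k=12: C(14,12)·0.407407^12·0.592593^2 = 0.000668
  k=13: C(14,13)·0.407407^13·0.592593^1 = 0.000071
  k=14: C(14,14)·0.407407^14·0.592593^0 = 0.000003
Total = 0.020181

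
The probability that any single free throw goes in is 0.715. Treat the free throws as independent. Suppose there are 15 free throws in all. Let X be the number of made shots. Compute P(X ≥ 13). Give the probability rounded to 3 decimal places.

0.154

X ~ Binomial(15, 0.715); P(X ≥ 13) = Σ C(15,k) p^k (1−p)^(15−k) over k:
  k=13: C(15,13)·0.715^13·0.285^2 = 0.10886
  k=14: C(15,14)·0.715^14·0.285^1 = 0.03901
  k=15: C(15,15)·0.715^15·0.285^0 = 0.00653
Total = 0.15440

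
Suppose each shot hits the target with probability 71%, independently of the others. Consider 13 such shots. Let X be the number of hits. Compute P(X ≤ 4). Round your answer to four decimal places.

0.0031

X ~ Binomial(13, 0.71); P(X ≤ 4) = Σ C(13,k) p^k (1−p)^(13−k) over k:
  k=0: C(13,0)·0.71^0·0.29^13 = 0.000000
  k=1: C(13,1)·0.71^1·0.29^12 = 0.000003
  k=2: C(13,2)·0.71^2·0.29^11 = 0.000048
  k=3: C(13,3)·0.71^3·0.29^10 = 0.000431
  k=4: C(13,4)·0.71^4·0.29^9 = 0.002636
Total = 0.003118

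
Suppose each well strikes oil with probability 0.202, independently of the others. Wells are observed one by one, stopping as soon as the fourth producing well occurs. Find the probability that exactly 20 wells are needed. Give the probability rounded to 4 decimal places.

Y = trial on which the fourth success occurs; negative binomial, r=4, p=0.202.
P(Y=20) = C(19,3) · p^4 · (1−p)^16
= 969 · 0.001665 · 0.027042 = 0.043629

0.0436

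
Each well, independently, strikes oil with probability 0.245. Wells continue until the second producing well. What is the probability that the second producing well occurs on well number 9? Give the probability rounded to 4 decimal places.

Y = trial on which the second success occurs; negative binomial, r=2, p=0.245.
P(Y=9) = C(8,1) · p^2 · (1−p)^7
= 8 · 0.060025 · 0.13984 = 0.067151

0.0672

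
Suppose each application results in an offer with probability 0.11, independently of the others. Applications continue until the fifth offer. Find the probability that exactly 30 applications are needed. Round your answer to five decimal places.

0.02077

Y = trial on which the fifth success occurs; negative binomial, r=5, p=0.11.
P(Y=30) = C(29,4) · p^5 · (1−p)^25
= 23751 · 1.6105e-05 · 0.054294 = 0.0207680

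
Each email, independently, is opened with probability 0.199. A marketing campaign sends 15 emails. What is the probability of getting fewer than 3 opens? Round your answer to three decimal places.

X ~ Binomial(15, 0.199); P(X ≤ 2) = Σ C(15,k) p^k (1−p)^(15−k) over k:
  k=0: C(15,0)·0.199^0·0.801^15 = 0.03585
  k=1: C(15,1)·0.199^1·0.801^14 = 0.13360
  k=2: C(15,2)·0.199^2·0.801^13 = 0.23234
Total = 0.40178

0.402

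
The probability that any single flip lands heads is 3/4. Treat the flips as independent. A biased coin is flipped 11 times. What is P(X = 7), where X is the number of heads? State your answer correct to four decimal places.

X ~ Binomial(n=11, p=0.75).
P(X=7) = C(11,7) · p^7 · (1−p)^4
= 330 · 0.13348 · 0.0039062 = 0.172069

0.1721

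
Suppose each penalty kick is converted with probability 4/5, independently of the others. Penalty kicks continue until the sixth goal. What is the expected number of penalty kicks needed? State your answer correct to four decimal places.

Y = total penalty kicks until the sixth success; negative binomial with r=6, p=0.80.
E[Y] = r / p = 6 / 0.80 = 7.500000

7.5000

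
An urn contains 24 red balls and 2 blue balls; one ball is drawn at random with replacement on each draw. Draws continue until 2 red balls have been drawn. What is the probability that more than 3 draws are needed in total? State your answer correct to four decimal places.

0.0168

Needing more than 3 draws ⇔ fewer than 2 successes in the first 3. With X ~ Binomial(3, 0.923077), P(Y > 3) = P(X ≤ 1).
  k=0: C(3,0)·0.923077^0·0.076923^3 = 0.000455
  k=1: C(3,1)·0.923077^1·0.076923^2 = 0.016386
P(X ≤ 1) = 0.016841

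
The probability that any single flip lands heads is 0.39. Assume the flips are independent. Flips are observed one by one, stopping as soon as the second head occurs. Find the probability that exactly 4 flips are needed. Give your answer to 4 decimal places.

Y = trial on which the second success occurs; negative binomial, r=2, p=0.39.
P(Y=4) = C(3,1) · p^2 · (1−p)^2
= 3 · 0.1521 · 0.3721 = 0.169789

0.1698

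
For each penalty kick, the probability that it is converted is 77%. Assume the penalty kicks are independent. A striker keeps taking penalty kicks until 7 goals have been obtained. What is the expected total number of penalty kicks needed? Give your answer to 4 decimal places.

Y = total penalty kicks until the seventh success; negative binomial with r=7, p=0.77.
E[Y] = r / p = 7 / 0.77 = 9.090909

9.0909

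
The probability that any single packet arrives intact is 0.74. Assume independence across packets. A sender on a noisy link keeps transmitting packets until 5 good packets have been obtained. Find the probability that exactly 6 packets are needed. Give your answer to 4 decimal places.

0.2885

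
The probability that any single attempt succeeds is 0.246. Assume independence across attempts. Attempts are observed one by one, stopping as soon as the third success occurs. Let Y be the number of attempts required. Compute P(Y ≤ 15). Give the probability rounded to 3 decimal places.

0.753

Finishing within 15 attempts ⇔ at least 3 successes in the first 15. With X ~ Binomial(15, 0.246), P(Y ≤ 15) = 1 − P(X ≤ 2).
  k=0: C(15,0)·0.246^0·0.754^15 = 0.01447
  k=1: C(15,1)·0.246^1·0.754^14 = 0.07083
  k=2: C(15,2)·0.246^2·0.754^13 = 0.16177
1 − 0.24707 = 0.75293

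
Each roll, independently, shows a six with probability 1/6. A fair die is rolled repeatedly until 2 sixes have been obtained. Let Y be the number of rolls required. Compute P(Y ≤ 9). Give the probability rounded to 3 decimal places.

Finishing within 9 rolls ⇔ at least 2 successes in the first 9. With X ~ Binomial(9, 0.166667), P(Y ≤ 9) = 1 − P(X ≤ 1).
  k=0: C(9,0)·0.166667^0·0.833333^9 = 0.19381
  k=1: C(9,1)·0.166667^1·0.833333^8 = 0.34885
1 − 0.54266 = 0.45734

0.457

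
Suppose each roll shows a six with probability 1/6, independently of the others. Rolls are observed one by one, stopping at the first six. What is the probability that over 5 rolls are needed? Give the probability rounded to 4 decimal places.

0.4019

Y = number of rolls to the first success; geometric, p = 0.166667.
P(Y > 5) = P(first 5 all fail) = (1−p)^5 = 0.401878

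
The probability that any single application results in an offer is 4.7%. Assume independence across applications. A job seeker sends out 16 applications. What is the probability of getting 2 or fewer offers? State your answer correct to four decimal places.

0.9633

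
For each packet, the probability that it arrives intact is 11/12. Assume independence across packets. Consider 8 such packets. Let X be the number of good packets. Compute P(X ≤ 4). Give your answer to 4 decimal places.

X ~ Binomial(8, 0.916667); P(X ≤ 4) = Σ C(8,k) p^k (1−p)^(8−k) over k:
  k=0: C(8,0)·0.916667^0·0.083333^8 = 0.000000
  k=1: C(8,1)·0.916667^1·0.083333^7 = 0.000000
  k=2: C(8,2)·0.916667^2·0.083333^6 = 0.000008
  k=3: C(8,3)·0.916667^3·0.083333^5 = 0.000173
  k=4: C(8,4)·0.916667^4·0.083333^4 = 0.002384
Total = 0.002565

0.0026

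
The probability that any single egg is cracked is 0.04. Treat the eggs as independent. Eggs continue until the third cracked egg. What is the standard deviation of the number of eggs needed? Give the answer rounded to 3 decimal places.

42.426

Y = total eggs until the third success; negative binomial with r=3, p=0.04.
SD(Y) = √[r(1−p)/p²] = √(1800.00000) = 42.42641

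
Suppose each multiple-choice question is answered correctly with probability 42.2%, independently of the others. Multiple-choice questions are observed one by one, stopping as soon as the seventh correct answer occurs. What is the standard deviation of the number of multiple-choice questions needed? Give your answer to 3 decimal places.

4.767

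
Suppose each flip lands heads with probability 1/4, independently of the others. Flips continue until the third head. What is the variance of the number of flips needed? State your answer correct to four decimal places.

36.0000

Y = total flips until the third success; negative binomial with r=3, p=0.25.
Var(Y) = r(1−p)/p² = 3·0.75 / 0.25² = 36.000000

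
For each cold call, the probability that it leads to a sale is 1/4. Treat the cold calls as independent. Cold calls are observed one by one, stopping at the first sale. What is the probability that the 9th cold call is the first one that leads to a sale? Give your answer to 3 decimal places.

0.025

Geometric (trials to first success), p = 0.25.
P(Y = 9) = (1−p)^8 · p = 0.10011 · 0.25 = 0.02503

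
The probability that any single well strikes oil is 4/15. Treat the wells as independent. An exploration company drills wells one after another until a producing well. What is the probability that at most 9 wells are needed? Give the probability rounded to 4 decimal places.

Y = number of wells to the first success; geometric, p = 0.266667.
P(Y ≤ 9) = 1 − (1−p)^9 = 1 − 0.061336 = 0.938664

0.9387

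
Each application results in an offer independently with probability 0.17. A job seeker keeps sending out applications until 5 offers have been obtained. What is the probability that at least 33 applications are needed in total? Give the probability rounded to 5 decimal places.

0.34551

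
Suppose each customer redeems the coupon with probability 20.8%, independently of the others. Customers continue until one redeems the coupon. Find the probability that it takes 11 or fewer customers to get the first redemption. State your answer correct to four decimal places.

Y = number of customers to the first success; geometric, p = 0.208.
P(Y ≤ 11) = 1 − (1−p)^11 = 1 − 0.076909 = 0.923091

0.9231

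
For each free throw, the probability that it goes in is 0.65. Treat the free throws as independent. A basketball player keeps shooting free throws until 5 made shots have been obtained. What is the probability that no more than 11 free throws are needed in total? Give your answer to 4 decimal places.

Finishing within 11 free throws ⇔ at least 5 successes in the first 11. With X ~ Binomial(11, 0.65), P(Y ≤ 11) = 1 − P(X ≤ 4).
  k=0: C(11,0)·0.65^0·0.35^11 = 0.000010
  k=1: C(11,1)·0.65^1·0.35^10 = 0.000197
  k=2: C(11,2)·0.65^2·0.35^9 = 0.001831
  k=3: C(11,3)·0.65^3·0.35^8 = 0.010204
  k=4: C(11,4)·0.65^4·0.35^7 = 0.037900
1 − 0.050143 = 0.949857

0.9499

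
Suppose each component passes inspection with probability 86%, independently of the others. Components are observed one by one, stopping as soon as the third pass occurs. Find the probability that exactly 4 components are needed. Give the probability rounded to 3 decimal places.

Y = trial on which the third success occurs; negative binomial, r=3, p=0.86.
P(Y=4) = C(3,2) · p^3 · (1−p)^1
= 3 · 0.63606 · 0.14 = 0.26714

0.267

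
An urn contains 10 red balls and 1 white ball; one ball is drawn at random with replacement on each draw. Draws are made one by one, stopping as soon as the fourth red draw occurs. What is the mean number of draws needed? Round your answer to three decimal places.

4.400

Y = total draws until the fourth success; negative binomial with r=4, p=0.909091.
E[Y] = r / p = 4 / 0.909091 = 4.40000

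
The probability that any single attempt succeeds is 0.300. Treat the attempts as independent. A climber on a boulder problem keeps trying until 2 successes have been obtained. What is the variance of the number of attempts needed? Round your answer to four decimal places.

Y = total attempts until the second success; negative binomial with r=2, p=0.30.
Var(Y) = r(1−p)/p² = 2·0.70 / 0.30² = 15.555556

15.5556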